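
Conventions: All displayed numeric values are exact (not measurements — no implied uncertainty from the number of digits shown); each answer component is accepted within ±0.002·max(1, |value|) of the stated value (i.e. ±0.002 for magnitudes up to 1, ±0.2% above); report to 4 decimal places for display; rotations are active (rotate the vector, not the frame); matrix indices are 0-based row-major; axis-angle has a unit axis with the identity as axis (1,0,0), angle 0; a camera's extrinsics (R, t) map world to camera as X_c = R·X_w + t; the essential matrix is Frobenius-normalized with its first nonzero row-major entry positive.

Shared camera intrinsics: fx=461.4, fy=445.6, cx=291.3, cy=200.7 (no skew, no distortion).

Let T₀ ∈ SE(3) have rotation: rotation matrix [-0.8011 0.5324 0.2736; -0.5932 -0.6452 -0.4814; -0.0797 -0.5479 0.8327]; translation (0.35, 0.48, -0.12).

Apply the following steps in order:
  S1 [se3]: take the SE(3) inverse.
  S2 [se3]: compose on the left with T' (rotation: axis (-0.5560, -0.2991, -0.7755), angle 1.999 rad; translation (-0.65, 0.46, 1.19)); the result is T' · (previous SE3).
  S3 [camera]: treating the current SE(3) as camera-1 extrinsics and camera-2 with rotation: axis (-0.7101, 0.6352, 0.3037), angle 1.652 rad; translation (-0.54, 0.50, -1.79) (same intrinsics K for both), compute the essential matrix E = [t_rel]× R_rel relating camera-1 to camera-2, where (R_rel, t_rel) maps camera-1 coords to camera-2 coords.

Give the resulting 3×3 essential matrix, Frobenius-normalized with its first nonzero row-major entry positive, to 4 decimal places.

after S1 (invert_se3): R=[-0.8011 -0.5932 -0.0797; 0.5324 -0.6452 -0.5479; 0.2736 -0.4814 0.8327], t=(0.5556, 0.0576, 0.2352)
after S2 (compose_se3): R=[0.5756 -0.7831 -0.2357; 0.4512 0.0636 0.8902; -0.6821 -0.6187 0.3899], t=(-0.5039, 0.3784, 1.7725)
after S3 (essential): [0.3912 -0.5536 -0.0746; 0.5533 0.4223 0.0512; -0.2020 0.0829 0.0121]

matrix = [0.3912 -0.5536 -0.0746; 0.5533 0.4223 0.0512; -0.2020 0.0829 0.0121]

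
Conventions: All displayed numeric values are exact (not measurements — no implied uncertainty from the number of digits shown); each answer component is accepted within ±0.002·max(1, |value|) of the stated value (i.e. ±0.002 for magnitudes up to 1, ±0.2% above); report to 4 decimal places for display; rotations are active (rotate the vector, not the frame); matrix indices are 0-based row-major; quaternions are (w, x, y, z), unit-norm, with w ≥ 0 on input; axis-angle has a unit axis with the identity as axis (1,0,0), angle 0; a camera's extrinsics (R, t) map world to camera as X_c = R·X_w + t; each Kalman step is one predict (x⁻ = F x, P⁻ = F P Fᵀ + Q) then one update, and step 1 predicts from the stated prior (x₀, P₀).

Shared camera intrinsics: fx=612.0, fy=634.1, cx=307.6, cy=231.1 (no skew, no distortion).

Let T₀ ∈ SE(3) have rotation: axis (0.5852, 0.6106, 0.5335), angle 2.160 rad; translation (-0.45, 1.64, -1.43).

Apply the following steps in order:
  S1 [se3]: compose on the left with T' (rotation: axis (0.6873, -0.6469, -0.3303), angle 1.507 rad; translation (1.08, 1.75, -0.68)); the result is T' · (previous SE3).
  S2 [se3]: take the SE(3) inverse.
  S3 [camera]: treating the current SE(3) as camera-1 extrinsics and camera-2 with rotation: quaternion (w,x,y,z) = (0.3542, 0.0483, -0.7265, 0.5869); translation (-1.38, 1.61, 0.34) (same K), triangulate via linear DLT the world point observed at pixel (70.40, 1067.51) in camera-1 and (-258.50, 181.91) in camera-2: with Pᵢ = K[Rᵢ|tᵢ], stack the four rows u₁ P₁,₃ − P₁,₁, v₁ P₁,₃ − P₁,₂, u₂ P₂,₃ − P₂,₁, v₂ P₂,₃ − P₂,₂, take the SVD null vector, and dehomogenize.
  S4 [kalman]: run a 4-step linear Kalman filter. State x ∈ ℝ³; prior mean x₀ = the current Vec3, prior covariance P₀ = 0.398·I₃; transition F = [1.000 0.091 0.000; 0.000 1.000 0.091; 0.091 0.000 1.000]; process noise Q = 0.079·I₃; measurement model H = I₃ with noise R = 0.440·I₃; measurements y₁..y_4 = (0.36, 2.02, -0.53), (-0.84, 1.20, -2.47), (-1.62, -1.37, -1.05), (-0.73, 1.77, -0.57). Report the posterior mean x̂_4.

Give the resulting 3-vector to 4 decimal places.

after S1 (compose_se3): R=[-0.0793 -0.7977 0.5978; 0.4831 -0.5553 -0.6770; 0.8720 0.2351 0.4294], t=(1.9373, 3.5276, 0.3408)
after S2 (invert_se3): R=[-0.0793 0.4831 0.8720; -0.7977 -0.5553 0.2351; 0.5978 -0.6770 0.4294], t=(-1.8477, 3.4242, 1.0836)
after S3 (triangulate): (0.5678, -1.6329, 1.6386)
after S4 (kf_track): (-0.6721, 0.4514, -0.7695)

result = (-0.6721, 0.4514, -0.7695)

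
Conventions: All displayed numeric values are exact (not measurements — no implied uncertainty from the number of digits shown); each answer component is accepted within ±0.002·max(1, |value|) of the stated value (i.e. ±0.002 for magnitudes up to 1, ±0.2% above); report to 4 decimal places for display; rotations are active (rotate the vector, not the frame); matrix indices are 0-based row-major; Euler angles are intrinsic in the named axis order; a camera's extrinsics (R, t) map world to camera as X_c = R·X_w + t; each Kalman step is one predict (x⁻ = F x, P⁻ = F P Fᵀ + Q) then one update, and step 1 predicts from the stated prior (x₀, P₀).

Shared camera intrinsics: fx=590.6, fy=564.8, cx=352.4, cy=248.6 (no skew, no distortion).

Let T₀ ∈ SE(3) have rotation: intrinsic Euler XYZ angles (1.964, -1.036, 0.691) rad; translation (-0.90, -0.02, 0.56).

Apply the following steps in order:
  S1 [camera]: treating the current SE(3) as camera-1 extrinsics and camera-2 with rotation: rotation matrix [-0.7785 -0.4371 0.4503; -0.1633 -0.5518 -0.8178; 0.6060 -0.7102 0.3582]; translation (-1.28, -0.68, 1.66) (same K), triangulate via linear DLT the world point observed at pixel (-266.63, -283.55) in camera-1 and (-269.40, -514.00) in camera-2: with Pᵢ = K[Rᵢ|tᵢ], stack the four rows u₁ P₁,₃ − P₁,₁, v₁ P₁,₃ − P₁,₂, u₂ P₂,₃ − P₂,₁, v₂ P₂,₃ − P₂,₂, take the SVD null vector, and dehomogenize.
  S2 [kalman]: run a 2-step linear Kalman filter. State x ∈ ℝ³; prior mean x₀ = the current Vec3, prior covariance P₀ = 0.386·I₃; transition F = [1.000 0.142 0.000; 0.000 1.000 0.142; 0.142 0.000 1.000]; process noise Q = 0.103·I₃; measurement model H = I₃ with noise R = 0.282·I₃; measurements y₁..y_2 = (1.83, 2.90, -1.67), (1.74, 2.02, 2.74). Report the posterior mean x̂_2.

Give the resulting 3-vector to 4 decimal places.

result = (1.9949, 2.2252, 1.3185)

after S1 (triangulate): (1.6449, 1.3745, 1.6822)
after S2 (kf_track): (1.9949, 2.2252, 1.3185)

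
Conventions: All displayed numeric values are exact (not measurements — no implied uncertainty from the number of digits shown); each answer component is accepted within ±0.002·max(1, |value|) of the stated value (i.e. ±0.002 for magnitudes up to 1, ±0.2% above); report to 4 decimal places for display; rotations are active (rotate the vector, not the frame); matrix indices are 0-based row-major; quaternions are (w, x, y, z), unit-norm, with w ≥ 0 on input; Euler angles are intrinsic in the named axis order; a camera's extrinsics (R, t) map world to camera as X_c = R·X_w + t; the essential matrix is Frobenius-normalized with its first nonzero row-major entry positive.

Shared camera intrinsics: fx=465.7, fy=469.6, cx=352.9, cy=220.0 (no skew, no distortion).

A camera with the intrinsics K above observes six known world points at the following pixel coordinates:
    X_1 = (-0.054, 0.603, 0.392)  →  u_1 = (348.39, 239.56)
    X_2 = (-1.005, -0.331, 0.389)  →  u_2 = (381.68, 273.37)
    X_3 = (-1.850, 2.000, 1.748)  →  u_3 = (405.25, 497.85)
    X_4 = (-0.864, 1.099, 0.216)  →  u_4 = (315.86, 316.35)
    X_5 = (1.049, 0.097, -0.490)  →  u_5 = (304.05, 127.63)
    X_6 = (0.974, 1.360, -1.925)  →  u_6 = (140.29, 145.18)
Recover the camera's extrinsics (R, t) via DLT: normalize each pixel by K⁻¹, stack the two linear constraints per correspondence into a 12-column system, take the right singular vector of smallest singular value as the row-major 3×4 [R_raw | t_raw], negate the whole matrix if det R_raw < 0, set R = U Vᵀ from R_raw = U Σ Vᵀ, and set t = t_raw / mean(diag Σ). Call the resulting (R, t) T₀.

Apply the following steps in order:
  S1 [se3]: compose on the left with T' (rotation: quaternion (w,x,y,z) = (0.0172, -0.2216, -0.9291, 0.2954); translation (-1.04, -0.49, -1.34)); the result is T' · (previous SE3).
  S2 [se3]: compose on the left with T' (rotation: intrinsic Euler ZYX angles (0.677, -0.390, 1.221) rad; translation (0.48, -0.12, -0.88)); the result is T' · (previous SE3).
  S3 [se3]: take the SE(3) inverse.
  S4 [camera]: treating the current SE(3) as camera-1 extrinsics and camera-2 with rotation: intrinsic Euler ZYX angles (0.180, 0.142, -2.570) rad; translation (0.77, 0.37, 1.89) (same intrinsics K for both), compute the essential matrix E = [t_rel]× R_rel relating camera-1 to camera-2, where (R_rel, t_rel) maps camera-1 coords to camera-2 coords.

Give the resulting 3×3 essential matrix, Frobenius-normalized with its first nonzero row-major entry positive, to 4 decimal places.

source (pnp_recover): camera pose = R=[-0.0149 -0.4772 0.8787; -0.9101 0.3705 0.1858; -0.4142 -0.7969 -0.4398], t=(-0.1100, -0.1200, 6.0396)
after S1 (compose_se3): R=[-0.2847 0.7086 -0.6456; -0.4439 0.4995 0.7440; 0.8497 0.4984 0.1724], t=(-1.9729, -3.8932, -6.2442)
after S2 (compose_se3): R=[0.4274 0.5073 -0.7483; -0.8757 0.0266 -0.4821; -0.2246 0.8614 0.4556], t=(-2.0633, 3.6500, -6.9921)
after S3 (invert_se3): R=[0.4274 -0.8757 -0.2246; 0.5073 0.0266 0.8614; -0.7483 -0.4821 0.4556], t=(2.5077, 6.9723, 3.4013)
after S4 (essential): [0.6424 -0.1778 0.2325; -0.1646 -0.1817 0.4095; -0.2370 -0.1838 0.4290]

matrix = [0.6424 -0.1778 0.2325; -0.1646 -0.1817 0.4095; -0.2370 -0.1838 0.4290]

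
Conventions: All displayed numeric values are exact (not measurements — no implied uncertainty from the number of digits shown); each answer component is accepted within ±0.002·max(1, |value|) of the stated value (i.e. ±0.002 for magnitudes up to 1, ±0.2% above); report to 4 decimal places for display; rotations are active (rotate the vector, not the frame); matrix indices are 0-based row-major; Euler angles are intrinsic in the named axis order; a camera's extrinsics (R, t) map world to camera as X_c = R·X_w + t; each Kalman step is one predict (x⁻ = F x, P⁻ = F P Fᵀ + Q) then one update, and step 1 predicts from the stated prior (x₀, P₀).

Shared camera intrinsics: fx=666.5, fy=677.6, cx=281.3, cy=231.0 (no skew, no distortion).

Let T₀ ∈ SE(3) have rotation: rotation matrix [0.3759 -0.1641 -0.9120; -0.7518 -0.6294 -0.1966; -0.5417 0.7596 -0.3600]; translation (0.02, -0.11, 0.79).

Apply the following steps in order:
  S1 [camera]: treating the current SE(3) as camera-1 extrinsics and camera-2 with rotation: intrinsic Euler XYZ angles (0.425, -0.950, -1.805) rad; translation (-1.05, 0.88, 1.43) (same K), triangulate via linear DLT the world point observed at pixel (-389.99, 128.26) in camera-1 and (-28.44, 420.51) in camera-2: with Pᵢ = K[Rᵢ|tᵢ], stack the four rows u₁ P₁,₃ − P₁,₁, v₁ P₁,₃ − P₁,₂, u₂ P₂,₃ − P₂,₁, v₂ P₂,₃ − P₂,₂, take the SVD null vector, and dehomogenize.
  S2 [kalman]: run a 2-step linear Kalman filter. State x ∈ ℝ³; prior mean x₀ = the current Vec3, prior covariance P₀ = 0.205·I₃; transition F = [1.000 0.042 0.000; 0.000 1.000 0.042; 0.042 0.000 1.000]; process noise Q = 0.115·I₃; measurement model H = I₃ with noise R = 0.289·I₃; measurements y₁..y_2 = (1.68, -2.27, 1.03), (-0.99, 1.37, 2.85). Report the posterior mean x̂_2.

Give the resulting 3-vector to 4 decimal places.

result = (-0.2108, 0.2837, 1.9343)

after S1 (triangulate): (-0.8300, 0.8116, 1.1331)
after S2 (kf_track): (-0.2108, 0.2837, 1.9343)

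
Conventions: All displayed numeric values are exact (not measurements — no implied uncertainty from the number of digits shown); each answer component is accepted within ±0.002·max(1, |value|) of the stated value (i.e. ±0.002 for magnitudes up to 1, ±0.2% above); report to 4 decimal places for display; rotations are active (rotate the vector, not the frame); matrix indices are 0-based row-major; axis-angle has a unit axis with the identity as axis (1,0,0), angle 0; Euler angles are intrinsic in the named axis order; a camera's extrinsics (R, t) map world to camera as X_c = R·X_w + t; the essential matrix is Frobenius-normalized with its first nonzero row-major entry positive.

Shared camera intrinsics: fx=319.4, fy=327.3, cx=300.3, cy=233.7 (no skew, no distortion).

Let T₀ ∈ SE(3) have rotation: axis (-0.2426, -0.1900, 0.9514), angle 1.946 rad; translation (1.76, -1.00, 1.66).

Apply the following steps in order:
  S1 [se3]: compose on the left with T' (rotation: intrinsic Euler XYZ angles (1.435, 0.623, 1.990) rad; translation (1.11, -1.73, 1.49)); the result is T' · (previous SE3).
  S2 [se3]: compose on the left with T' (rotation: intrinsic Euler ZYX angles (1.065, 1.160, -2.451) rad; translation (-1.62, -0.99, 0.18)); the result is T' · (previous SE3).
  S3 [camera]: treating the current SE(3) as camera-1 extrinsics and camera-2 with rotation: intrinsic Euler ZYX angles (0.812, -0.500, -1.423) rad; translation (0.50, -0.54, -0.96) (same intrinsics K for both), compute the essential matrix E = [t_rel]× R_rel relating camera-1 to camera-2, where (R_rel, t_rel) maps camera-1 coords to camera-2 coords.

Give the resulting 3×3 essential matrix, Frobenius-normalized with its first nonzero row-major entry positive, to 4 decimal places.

after S1 (compose_se3): R=[-0.6896 0.2313 0.6863; -0.4094 0.6572 -0.6329; -0.5974 -0.7174 -0.3585], t=(2.2386, -2.6791, 3.6530)
after S2 (compose_se3): R=[0.2437 0.9474 0.2076; 0.3061 -0.2782 0.9104; 0.9203 -0.1584 -0.3578], t=(-5.5219, 1.0303, -2.3154)
after S3 (essential): [0.0575 0.4591 0.3172; 0.2082 0.0281 -0.5699; 0.2337 0.4850 -0.1630]

matrix = [0.0575 0.4591 0.3172; 0.2082 0.0281 -0.5699; 0.2337 0.4850 -0.1630]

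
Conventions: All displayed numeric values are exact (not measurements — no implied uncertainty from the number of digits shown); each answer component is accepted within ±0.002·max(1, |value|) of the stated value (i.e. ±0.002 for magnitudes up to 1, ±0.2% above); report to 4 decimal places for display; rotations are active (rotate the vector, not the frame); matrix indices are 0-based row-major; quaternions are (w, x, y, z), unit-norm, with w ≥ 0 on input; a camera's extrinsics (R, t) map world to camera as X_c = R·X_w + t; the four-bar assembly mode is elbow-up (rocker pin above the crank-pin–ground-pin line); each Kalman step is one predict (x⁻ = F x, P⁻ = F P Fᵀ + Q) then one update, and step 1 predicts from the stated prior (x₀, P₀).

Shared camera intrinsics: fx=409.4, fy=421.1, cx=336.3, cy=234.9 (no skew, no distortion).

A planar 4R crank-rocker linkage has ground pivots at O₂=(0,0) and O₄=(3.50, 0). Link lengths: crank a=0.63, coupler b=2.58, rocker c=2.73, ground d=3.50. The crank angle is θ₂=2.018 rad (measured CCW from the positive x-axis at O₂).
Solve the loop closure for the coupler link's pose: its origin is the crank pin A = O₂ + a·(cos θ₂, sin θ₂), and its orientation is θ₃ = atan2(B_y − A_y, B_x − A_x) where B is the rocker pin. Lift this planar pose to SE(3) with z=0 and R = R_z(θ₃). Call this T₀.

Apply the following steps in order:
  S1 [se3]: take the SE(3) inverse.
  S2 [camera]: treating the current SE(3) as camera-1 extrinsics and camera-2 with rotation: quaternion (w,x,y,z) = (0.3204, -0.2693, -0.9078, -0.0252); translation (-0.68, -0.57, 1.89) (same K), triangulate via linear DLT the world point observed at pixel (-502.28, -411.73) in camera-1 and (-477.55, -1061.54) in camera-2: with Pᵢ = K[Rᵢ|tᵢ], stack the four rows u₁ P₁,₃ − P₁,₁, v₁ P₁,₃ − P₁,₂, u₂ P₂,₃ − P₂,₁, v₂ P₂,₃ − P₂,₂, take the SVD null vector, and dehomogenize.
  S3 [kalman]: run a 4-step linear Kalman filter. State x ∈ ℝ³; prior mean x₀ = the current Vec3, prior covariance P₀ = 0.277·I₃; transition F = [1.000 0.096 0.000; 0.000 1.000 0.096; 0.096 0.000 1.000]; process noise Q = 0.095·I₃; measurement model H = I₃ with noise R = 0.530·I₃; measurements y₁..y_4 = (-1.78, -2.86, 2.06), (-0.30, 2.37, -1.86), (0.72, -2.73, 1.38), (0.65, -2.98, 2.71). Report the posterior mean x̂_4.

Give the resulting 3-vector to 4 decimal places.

source (fourbar_fk): coupler pose = R=[0.7976 -0.6032 0.0000; 0.6032 0.7976 0.0000; 0.0000 0.0000 1.0000], t=(-0.2724, 0.5680, 0.0000)
after S1 (invert_se3): R=[0.7976 0.6032 0.0000; -0.6032 0.7976 0.0000; 0.0000 0.0000 1.0000], t=(-0.1254, -0.6174, 0.0000)
after S2 (triangulate): (-0.9641, -1.8374, 0.9777)
after S3 (kf_track): (-0.1598, -1.6903, 1.2525)

result = (-0.1598, -1.6903, 1.2525)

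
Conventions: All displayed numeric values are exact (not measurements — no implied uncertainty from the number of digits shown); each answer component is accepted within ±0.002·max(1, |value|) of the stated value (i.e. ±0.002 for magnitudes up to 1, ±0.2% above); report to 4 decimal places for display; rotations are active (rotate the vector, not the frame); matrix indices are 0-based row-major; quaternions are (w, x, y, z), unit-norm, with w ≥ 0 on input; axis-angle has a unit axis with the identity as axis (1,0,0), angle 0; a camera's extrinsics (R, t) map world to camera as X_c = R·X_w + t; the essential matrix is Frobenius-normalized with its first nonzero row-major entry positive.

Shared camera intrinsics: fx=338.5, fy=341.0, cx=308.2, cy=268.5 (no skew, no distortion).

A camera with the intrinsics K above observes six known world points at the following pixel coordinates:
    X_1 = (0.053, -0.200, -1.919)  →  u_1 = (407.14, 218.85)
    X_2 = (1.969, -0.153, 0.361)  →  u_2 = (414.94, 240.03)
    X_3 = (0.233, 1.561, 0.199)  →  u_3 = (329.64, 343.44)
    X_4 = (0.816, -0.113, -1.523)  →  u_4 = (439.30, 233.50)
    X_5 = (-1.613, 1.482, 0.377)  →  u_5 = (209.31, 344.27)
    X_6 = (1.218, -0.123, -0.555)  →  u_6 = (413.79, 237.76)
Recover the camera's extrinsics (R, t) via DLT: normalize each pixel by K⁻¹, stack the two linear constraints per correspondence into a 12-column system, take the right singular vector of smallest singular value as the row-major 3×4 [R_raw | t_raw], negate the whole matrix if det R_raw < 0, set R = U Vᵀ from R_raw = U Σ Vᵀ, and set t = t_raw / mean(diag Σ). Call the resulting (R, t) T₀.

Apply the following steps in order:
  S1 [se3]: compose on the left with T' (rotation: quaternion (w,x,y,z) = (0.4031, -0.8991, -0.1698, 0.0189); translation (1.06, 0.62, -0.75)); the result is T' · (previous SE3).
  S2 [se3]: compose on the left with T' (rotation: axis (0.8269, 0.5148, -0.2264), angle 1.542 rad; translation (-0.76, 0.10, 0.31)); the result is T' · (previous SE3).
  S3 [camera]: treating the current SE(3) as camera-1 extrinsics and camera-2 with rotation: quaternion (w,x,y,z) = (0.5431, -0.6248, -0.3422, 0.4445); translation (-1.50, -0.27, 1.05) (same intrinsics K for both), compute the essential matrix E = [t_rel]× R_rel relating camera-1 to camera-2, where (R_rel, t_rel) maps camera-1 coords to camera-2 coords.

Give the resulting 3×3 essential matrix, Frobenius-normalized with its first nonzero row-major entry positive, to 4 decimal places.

matrix = [0.3723 -0.2428 0.4507; -0.0470 -0.0864 0.3961; -0.5572 0.1027 0.3343]

source (pnp_recover): camera pose = R=[0.9326 -0.0200 -0.3603; 0.0062 0.9992 -0.0393; 0.3608 0.0344 0.9320], t=(0.2294, -0.3600, 5.1099)
after S1 (compose_se3): R=[0.8183 0.2651 -0.5100; 0.5543 -0.5986 0.5783; -0.1519 -0.7559 -0.6368], t=(0.2985, 4.5867, -3.9088)
after S2 (compose_se3): R=[0.8710 -0.4508 -0.1952; 0.4545 0.5887 0.6685; -0.1864 -0.6710 0.7177], t=(1.0803, 5.1416, 3.0670)
after S3 (essential): [0.3723 -0.2428 0.4507; -0.0470 -0.0864 0.3961; -0.5572 0.1027 0.3343]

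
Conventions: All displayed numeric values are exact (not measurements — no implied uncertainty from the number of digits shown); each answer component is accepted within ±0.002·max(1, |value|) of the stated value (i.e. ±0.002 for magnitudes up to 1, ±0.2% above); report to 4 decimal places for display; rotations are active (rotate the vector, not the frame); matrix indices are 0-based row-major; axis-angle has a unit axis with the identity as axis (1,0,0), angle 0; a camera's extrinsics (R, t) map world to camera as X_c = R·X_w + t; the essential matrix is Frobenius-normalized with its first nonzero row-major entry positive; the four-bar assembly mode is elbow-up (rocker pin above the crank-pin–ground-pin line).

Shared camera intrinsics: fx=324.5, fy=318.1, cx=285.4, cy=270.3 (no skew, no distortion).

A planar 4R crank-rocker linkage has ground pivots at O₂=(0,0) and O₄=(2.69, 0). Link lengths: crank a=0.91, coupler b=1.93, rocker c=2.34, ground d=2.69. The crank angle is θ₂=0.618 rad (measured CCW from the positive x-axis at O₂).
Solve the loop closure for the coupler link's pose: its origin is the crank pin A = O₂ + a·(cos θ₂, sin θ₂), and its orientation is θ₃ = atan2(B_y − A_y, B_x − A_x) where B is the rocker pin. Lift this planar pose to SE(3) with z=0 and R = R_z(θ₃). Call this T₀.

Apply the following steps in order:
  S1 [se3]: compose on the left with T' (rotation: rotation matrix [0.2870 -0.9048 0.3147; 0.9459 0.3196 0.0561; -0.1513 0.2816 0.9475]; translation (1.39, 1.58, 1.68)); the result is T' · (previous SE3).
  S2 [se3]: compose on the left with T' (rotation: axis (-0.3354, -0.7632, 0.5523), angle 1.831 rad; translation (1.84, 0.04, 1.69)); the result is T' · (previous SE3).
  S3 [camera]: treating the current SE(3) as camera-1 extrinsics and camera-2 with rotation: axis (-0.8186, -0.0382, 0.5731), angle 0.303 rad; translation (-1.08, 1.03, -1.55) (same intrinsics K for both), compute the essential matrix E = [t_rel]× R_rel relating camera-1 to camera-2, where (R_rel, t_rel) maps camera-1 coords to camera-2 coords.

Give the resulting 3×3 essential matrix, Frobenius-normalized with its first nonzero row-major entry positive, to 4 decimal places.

source (fourbar_fk): coupler pose = R=[0.5372 -0.8435 0.0000; 0.8435 0.5372 0.0000; 0.0000 0.0000 1.0000], t=(0.7417, 0.5273, 0.0000)
after S1 (compose_se3): R=[-0.6090 -0.7281 0.3147; 0.7777 -0.6262 0.0561; 0.1562 0.2789 0.9475], t=(1.1258, 2.4501, 1.7162)
after S2 (compose_se3): R=[-0.2458 -0.0536 -0.9678; -0.1837 -0.9778 0.1008; -0.9517 0.2026 0.2305], t=(-0.4750, 1.8138, 0.3822)
after S3 (essential): [0.6055 0.3094 -0.1303; 0.0319 -0.0581 -0.5173; -0.1435 -0.1442 -0.4553]

matrix = [0.6055 0.3094 -0.1303; 0.0319 -0.0581 -0.5173; -0.1435 -0.1442 -0.4553]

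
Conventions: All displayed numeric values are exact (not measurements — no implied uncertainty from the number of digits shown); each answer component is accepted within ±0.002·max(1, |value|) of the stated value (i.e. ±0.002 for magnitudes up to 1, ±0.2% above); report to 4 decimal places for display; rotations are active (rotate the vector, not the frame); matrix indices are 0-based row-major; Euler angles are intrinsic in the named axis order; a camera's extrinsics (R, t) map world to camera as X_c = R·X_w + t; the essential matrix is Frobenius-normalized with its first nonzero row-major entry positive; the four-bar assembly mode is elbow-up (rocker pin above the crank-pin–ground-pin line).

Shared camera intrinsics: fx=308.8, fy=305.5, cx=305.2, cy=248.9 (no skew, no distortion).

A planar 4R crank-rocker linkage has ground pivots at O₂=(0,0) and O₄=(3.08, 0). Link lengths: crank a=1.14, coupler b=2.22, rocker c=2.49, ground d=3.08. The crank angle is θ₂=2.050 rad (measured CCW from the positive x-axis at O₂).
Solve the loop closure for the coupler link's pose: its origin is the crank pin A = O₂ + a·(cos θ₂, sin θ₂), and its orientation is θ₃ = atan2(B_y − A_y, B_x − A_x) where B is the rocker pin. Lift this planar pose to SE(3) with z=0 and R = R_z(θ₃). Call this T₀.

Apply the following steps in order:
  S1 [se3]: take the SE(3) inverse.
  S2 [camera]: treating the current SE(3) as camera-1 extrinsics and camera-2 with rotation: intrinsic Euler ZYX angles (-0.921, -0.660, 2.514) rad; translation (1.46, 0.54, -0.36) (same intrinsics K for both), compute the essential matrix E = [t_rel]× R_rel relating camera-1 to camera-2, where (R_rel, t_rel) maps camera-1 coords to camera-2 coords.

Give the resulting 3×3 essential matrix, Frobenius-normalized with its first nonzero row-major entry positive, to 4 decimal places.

source (fourbar_fk): coupler pose = R=[0.9118 -0.4107 0.0000; 0.4107 0.9118 0.0000; 0.0000 0.0000 1.0000], t=(-0.5256, 1.0116, 0.0000)
after S1 (invert_se3): R=[0.9118 0.4107 0.0000; -0.4107 0.9118 0.0000; 0.0000 0.0000 1.0000], t=(0.0638, -1.1382, 0.0000)
after S2 (essential): [0.3271 0.1181 -0.5337; -0.2459 0.1384 0.2287; -0.2511 0.6185 -0.1288]

matrix = [0.3271 0.1181 -0.5337; -0.2459 0.1384 0.2287; -0.2511 0.6185 -0.1288]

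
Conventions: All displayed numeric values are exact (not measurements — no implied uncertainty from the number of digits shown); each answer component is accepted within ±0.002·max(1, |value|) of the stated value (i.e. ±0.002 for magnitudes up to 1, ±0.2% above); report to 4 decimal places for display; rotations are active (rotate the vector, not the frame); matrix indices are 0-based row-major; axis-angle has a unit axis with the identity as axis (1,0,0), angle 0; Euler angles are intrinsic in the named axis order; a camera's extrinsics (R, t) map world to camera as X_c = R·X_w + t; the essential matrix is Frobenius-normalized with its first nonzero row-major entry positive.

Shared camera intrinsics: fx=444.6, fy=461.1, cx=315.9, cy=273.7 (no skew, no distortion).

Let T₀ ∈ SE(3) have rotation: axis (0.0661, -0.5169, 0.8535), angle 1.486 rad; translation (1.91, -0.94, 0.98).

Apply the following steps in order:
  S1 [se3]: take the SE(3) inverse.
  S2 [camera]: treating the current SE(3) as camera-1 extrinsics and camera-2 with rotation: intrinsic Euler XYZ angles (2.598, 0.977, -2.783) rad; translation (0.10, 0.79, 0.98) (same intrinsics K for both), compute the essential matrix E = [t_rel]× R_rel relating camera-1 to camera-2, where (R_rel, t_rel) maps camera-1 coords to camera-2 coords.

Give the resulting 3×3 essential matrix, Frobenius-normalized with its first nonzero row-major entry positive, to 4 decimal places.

matrix = [0.5500 -0.0263 -0.4070; -0.4293 0.0057 -0.4171; 0.1126 0.0043 0.4003]

after S1 (invert_se3): R=[0.0887 0.8192 0.5667; -0.8817 0.3292 -0.3379; -0.4634 -0.4697 0.7514], t=(0.0453, 2.3247, -0.2928)
after S2 (essential): [0.5500 -0.0263 -0.4070; -0.4293 0.0057 -0.4171; 0.1126 0.0043 0.4003]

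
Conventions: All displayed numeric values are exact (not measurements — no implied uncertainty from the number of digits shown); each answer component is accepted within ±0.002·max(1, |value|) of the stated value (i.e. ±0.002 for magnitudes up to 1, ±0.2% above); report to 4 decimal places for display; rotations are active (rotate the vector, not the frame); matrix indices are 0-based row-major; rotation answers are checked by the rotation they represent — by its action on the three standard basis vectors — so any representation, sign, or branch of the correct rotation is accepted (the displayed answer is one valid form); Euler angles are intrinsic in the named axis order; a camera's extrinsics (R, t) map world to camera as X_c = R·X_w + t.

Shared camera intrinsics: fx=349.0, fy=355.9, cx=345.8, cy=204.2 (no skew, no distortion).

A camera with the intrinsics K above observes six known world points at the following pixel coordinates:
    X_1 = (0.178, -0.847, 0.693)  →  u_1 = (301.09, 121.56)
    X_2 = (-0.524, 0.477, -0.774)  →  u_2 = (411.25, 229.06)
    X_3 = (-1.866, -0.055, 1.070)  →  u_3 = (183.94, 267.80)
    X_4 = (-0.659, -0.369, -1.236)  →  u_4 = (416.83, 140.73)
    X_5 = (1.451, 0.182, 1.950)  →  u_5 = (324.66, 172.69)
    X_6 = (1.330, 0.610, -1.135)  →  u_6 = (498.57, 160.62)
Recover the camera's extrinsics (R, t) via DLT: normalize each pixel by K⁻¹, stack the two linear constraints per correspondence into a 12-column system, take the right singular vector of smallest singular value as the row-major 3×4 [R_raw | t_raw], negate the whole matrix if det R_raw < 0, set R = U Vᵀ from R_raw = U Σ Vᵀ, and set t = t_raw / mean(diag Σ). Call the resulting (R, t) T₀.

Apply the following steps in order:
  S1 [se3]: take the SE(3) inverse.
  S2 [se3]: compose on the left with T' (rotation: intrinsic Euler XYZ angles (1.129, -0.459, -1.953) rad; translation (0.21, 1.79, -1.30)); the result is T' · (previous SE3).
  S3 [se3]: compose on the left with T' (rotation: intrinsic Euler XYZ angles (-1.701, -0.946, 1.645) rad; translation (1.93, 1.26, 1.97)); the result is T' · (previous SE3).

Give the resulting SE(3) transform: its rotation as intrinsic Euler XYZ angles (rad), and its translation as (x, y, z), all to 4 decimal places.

rotation (euler_xyz) = (-1.2244, 1.0227, 0.0740), translation = (-1.7375, -2.7415, 1.2105)

source (pnp_recover): camera pose = R=[0.5473 0.4006 -0.7349; -0.4647 0.8757 0.1313; 0.6961 0.2697 0.6654], t=(0.1700, -0.3200, 4.1802)
after S1 (invert_se3): R=[0.5473 -0.4647 0.6961; 0.4006 0.8757 0.2697; -0.7349 0.1313 0.6654], t=(-3.1515, -0.9152, -2.6146)
after S2 (compose_se3): R=[0.4758 0.8256 -0.3032; 0.2474 -0.4565 -0.8546; -0.8440 0.3316 -0.4215], t=(1.6608, 5.1744, 0.7115)
after S3 (compose_se3): R=[0.5196 -0.0385 0.8535; -0.7756 0.3979 0.4901; -0.3585 -0.9166 0.1769], t=(-1.7375, -2.7415, 1.2105)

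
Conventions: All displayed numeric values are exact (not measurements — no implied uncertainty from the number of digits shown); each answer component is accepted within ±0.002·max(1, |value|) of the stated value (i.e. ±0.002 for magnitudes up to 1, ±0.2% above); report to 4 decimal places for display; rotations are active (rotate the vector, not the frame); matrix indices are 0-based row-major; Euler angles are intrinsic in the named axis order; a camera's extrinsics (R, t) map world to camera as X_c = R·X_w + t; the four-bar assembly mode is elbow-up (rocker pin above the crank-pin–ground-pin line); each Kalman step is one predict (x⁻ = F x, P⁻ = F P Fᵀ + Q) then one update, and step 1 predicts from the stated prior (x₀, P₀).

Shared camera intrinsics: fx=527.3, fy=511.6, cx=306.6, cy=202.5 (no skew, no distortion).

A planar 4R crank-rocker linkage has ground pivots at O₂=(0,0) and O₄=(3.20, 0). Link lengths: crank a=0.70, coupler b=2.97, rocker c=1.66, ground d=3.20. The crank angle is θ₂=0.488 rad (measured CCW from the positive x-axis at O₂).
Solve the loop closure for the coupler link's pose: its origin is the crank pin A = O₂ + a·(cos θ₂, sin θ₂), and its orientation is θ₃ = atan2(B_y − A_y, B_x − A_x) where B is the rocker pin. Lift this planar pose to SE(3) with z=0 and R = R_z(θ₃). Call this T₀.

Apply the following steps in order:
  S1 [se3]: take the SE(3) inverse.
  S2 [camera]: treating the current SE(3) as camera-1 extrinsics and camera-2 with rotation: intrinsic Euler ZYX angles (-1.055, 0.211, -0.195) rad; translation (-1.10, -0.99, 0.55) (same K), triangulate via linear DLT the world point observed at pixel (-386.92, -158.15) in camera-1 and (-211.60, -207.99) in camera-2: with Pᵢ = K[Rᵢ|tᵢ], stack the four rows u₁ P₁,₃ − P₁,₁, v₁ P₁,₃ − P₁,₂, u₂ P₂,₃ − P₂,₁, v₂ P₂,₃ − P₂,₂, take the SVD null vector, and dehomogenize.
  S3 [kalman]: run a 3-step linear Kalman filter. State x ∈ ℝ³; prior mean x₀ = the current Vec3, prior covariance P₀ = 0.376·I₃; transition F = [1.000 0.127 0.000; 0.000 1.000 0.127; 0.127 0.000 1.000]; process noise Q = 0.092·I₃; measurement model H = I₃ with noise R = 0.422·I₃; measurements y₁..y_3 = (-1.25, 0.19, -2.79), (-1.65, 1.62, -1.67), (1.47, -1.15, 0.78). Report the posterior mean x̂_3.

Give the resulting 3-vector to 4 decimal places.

result = (-0.0794, -0.1760, -0.5502)

source (fourbar_fk): coupler pose = R=[0.8941 -0.4479 0.0000; 0.4479 0.8941 0.0000; 0.0000 0.0000 1.0000], t=(0.6183, 0.3282, 0.0000)
after S1 (invert_se3): R=[0.8941 0.4479 0.0000; -0.4479 0.8941 0.0000; 0.0000 0.0000 1.0000], t=(-0.6998, -0.0165, 0.0000)
after S2 (triangulate): (-0.1979, -0.8287, 0.9488)
after S3 (kf_track): (-0.0794, -0.1760, -0.5502)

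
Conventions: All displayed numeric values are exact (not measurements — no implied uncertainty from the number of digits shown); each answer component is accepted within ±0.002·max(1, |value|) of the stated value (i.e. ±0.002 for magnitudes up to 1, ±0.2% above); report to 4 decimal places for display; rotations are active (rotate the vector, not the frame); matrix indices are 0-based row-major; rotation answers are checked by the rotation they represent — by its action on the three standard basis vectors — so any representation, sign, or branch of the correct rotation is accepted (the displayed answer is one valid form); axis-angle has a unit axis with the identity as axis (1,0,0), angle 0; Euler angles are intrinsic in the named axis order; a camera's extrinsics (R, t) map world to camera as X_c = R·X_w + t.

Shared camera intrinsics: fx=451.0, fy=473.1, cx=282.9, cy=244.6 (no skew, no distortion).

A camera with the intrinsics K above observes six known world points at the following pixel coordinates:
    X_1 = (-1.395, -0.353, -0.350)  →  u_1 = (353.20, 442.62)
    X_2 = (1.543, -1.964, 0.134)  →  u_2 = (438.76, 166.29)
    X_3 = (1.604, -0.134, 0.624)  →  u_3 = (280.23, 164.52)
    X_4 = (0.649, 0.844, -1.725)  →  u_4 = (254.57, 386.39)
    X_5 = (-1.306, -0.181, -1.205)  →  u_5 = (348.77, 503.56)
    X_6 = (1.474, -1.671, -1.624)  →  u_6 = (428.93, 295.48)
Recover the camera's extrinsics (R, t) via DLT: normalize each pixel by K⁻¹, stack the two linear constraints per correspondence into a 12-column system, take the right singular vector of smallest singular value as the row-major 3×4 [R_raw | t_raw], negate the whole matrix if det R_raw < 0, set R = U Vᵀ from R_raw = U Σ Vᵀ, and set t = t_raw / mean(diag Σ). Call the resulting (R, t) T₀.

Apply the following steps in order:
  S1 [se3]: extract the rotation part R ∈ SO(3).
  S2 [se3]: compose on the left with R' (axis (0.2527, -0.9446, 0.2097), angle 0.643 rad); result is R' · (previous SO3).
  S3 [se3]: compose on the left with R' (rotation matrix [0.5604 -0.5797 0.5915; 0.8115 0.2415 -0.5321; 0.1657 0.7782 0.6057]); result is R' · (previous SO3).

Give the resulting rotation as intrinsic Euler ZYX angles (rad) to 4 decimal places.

source (pnp_recover): camera pose = R=[-0.0289 -0.9681 -0.2489; -0.5067 0.2288 -0.8312; 0.8616 0.1021 -0.4971], t=(0.0399, 0.4499, 4.3295)
after S1 (rot_of_se3): [-0.0289 -0.9681 -0.2489; -0.5067 0.2288 -0.8312; 0.8616 0.1021 -0.4971]
after S2 (compose_so3): [-0.4145 -0.8835 0.2181; -0.6627 0.1288 -0.7377; 0.6237 -0.4503 -0.6389]
after S3 (compose_so3): [0.5208 -0.8362 0.1720; -0.8283 -0.4462 0.3388; -0.2065 -0.3189 -0.9250]

rotation (euler_zyx) = (-1.0095, 0.2080, -2.8096)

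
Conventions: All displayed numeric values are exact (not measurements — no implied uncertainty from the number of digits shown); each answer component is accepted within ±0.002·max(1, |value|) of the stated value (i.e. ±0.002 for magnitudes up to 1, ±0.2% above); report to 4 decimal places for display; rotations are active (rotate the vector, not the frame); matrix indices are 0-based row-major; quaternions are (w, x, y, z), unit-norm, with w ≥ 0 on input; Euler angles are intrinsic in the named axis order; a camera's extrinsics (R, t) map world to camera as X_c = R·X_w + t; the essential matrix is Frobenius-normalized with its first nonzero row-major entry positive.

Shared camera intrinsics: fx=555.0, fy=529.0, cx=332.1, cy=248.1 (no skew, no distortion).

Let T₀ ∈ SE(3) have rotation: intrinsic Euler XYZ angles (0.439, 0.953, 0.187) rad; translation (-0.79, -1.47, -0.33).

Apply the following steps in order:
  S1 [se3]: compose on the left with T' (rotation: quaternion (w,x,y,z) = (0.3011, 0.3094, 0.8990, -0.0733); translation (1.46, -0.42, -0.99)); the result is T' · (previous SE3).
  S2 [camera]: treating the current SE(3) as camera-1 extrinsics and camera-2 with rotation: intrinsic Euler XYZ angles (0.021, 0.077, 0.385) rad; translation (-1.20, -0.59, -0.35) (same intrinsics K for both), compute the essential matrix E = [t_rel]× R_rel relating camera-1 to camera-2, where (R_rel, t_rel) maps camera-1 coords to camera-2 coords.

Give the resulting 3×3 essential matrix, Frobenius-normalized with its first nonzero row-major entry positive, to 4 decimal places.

matrix = [0.1358 0.2000 -0.1649; 0.4004 -0.1943 0.5376; 0.4929 0.3955 -0.1671]

after S1 (compose_se3): R=[-0.3719 0.8381 -0.3990; 0.9029 0.4265 0.0543; 0.2157 -0.3401 -0.9153], t=(0.9091, -1.8924, -0.3400)
after S2 (essential): [0.1358 0.2000 -0.1649; 0.4004 -0.1943 0.5376; 0.4929 0.3955 -0.1671]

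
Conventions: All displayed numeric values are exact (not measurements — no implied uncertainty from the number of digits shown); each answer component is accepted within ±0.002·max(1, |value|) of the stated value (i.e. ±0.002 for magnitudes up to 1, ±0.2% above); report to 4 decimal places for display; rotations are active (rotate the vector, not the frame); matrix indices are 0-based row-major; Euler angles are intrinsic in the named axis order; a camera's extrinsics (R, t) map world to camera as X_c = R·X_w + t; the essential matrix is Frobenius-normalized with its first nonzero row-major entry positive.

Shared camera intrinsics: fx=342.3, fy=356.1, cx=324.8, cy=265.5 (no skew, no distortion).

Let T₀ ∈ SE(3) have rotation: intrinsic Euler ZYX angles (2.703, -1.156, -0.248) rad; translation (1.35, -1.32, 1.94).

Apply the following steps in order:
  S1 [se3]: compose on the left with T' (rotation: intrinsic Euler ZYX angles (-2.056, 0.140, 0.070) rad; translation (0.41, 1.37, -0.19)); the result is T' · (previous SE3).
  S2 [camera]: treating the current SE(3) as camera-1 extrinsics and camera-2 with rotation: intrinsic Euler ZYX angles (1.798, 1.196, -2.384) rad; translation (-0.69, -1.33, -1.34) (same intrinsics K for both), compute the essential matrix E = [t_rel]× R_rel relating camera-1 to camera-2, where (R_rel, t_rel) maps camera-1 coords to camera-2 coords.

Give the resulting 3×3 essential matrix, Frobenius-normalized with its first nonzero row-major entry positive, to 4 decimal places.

after S1 (compose_se3): R=[0.2027 -0.3901 -0.8982; 0.1557 0.9184 -0.3638; 0.9668 -0.0661 0.2469], t=(-1.6182, 0.6374, 1.4465)
after S2 (essential): [0.3569 -0.0141 0.1050; -0.1319 -0.1864 0.6679; 0.5954 -0.0014 0.0935]

matrix = [0.3569 -0.0141 0.1050; -0.1319 -0.1864 0.6679; 0.5954 -0.0014 0.0935]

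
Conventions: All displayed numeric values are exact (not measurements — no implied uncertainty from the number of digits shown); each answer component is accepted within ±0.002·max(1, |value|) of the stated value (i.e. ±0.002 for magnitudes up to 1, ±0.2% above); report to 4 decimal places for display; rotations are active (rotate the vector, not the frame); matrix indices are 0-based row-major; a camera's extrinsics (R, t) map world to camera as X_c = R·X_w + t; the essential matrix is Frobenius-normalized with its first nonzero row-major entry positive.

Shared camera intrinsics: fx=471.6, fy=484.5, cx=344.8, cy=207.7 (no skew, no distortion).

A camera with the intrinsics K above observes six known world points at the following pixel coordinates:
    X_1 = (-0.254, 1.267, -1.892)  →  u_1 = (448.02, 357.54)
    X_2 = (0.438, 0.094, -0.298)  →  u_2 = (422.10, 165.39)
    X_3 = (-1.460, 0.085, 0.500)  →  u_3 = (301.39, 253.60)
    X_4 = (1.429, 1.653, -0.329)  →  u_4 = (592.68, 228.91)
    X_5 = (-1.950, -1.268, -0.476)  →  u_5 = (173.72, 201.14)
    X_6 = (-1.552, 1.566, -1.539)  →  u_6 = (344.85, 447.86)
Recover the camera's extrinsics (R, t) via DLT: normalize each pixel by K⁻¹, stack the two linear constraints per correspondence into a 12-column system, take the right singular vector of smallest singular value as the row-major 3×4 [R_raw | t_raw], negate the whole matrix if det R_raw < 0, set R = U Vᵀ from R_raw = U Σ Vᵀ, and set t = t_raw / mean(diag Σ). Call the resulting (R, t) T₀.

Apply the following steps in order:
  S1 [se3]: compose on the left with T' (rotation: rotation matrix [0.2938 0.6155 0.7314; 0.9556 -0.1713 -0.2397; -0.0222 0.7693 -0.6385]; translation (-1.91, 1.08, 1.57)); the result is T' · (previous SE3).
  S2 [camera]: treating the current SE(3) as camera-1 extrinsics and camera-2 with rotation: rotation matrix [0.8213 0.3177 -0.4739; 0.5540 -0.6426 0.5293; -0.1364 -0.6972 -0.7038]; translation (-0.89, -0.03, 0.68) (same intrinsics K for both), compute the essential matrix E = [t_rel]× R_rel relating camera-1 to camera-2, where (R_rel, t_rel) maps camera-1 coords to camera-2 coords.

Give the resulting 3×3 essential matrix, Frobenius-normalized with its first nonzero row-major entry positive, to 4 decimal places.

matrix = [0.4581 0.0240 0.5381; -0.2023 0.5656 0.1461; -0.1112 0.3141 0.0824]

source (pnp_recover): camera pose = R=[0.7821 0.6094 0.1300; -0.5957 0.7925 -0.1308; -0.1827 0.0249 0.9829], t=(0.4600, -0.2900, 5.3800)
after S1 (compose_se3): R=[-0.2705 0.6850 0.6765; 0.8933 0.4406 -0.0890; -0.3590 0.5802 -0.7311], t=(1.9814, 0.2797, -2.0984)
after S2 (essential): [0.4581 0.0240 0.5381; -0.2023 0.5656 0.1461; -0.1112 0.3141 0.0824]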